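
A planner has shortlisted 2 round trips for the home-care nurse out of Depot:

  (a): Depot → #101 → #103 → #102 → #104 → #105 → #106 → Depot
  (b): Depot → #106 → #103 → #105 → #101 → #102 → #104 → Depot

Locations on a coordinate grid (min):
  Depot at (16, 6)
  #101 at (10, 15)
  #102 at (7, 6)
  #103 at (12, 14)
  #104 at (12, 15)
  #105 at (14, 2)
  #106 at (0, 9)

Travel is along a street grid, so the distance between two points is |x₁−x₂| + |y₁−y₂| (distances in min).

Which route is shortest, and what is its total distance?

(a): 15 + 3 + 13 + 14 + 15 + 21 + 19 = 100
(b): 19 + 17 + 14 + 17 + 12 + 14 + 13 = 106

100 min — (a) is the shortest.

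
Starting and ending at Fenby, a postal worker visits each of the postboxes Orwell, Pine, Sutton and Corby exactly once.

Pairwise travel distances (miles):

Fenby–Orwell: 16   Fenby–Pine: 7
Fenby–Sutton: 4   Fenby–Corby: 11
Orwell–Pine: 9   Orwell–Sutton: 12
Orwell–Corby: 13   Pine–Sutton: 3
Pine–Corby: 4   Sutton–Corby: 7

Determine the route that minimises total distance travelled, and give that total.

Shortest round trip = 40 miles.

There are 12 distinct closed tours to check (reversals are equivalent).
Fenby-Orwell-Pine-Sutton-Corby-Fenby: 16+9+3+7+11 = 46
Fenby-Orwell-Pine-Corby-Sutton-Fenby: 16+9+4+7+4 = 40
Fenby-Orwell-Sutton-Pine-Corby-Fenby: 16+12+3+4+11 = 46
Fenby-Orwell-Sutton-Corby-Pine-Fenby: 16+12+7+4+7 = 46
Fenby-Orwell-Corby-Pine-Sutton-Fenby: 16+13+4+3+4 = 40
Fenby-Orwell-Corby-Sutton-Pine-Fenby: 16+13+7+3+7 = 46
Fenby-Pine-Orwell-Sutton-Corby-Fenby: 7+9+12+7+11 = 46
Fenby-Pine-Orwell-Corby-Sutton-Fenby: 7+9+13+7+4 = 40
Fenby-Pine-Sutton-Orwell-Corby-Fenby: 7+3+12+13+11 = 46
Fenby-Pine-Corby-Orwell-Sutton-Fenby: 7+4+13+12+4 = 40
Fenby-Sutton-Orwell-Pine-Corby-Fenby: 4+12+9+4+11 = 40
Fenby-Sutton-Pine-Orwell-Corby-Fenby: 4+3+9+13+11 = 40
The minimum is 40.
One optimal route: Fenby → Orwell → Pine → Corby → Sutton → Fenby (or its reverse).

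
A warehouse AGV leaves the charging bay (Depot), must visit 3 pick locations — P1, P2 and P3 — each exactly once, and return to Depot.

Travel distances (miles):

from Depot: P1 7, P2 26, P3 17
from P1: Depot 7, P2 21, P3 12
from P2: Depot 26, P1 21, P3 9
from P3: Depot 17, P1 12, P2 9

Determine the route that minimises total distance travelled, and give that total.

Shortest round trip = 54 miles.

With 3 stops there are 3!/2 = 3 distinct round trips (a route and its reverse cost the same).
Depot - P1 - P2 - P3 - Depot: 7+21+9+17 = 54
Depot - P1 - P3 - P2 - Depot: 7+12+9+26 = 54
Depot - P2 - P1 - P3 - Depot: 26+21+12+17 = 76
The minimum is 54.
One optimal route: Depot → P1 → P2 → P3 → Depot (or its reverse).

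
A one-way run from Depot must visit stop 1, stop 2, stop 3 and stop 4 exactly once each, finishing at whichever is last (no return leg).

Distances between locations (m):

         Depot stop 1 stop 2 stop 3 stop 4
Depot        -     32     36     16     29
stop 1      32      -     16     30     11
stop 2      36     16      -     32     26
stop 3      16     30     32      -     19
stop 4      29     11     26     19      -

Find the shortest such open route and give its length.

There are 4! = 24 possible orderings.
Depot→stop 1→stop 2→stop 3→stop 4: 32+16+32+19 = 99
Depot→stop 1→stop 2→stop 4→stop 3: 32+16+26+19 = 93
Depot→stop 1→stop 3→stop 2→stop 4: 32+30+32+26 = 120
Depot→stop 1→stop 3→stop 4→stop 2: 32+30+19+26 = 107
Depot→stop 1→stop 4→stop 2→stop 3: 32+11+26+32 = 101
Depot→stop 1→stop 4→stop 3→stop 2: 32+11+19+32 = 94
Depot→stop 2→stop 1→stop 3→stop 4: 36+16+30+19 = 101
Depot→stop 2→stop 1→stop 4→stop 3: 36+16+11+19 = 82
Depot→stop 2→stop 3→stop 1→stop 4: 36+32+30+11 = 109
Depot→stop 2→stop 3→stop 4→stop 1: 36+32+19+11 = 98
Depot→stop 2→stop 4→stop 1→stop 3: 36+26+11+30 = 103
Depot→stop 2→stop 4→stop 3→stop 1: 36+26+19+30 = 111
Depot→stop 3→stop 1→stop 2→stop 4: 16+30+16+26 = 88
Depot→stop 3→stop 1→stop 4→stop 2: 16+30+11+26 = 83
… (10 more)
Depot→stop 3→stop 4→stop 1→stop 2: 16+19+11+16 = 62  ← best
The minimum is 62.
One shortest path: Depot → stop 3 → stop 4 → stop 1 → stop 2.

62 m — the minimum one-way total.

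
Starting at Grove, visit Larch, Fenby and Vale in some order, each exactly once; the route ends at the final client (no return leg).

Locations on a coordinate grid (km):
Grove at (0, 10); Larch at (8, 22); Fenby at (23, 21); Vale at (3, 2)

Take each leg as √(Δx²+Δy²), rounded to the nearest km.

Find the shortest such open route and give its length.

Shortest open route: 45 km.

There are 3! = 6 possible orderings.
Grove → Larch → Fenby → Vale: 14+15+28 = 57
Grove → Larch → Vale → Fenby: 14+21+28 = 63
Grove → Fenby → Larch → Vale: 25+15+21 = 61
Grove → Fenby → Vale → Larch: 25+28+21 = 74
Grove → Vale → Larch → Fenby: 9+21+15 = 45
Grove → Vale → Fenby → Larch: 9+28+15 = 52
The minimum is 45.
One shortest path: Grove → Vale → Larch → Fenby.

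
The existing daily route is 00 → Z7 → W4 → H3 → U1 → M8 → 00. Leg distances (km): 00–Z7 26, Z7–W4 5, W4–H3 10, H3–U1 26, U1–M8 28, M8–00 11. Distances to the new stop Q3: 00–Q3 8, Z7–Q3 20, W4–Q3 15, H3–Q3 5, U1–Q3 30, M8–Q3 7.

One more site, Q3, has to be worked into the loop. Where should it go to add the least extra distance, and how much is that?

+2 km — insert Q3 between 00 and Z7.

Insertion cost between consecutive stops i–j is d(i,Q3) + d(Q3,j) − d(i,j):
  between 00 and Z7: 8 + 20 − 26 = 2
  between Z7 and W4: 20 + 15 − 5 = 30
  between W4 and H3: 15 + 5 − 10 = 10
  between H3 and U1: 5 + 30 − 26 = 9
  between U1 and M8: 30 + 7 − 28 = 9
  between M8 and 00: 7 + 8 − 11 = 4
Cheapest insertion is between 00 and Z7, adding 2.
New total = 106 + 2 = 108.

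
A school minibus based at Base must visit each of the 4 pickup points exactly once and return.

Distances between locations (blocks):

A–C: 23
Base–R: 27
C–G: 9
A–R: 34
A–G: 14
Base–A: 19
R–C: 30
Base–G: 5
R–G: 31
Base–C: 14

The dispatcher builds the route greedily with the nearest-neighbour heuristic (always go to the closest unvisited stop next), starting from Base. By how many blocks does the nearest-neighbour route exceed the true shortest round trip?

Excess over optimum: 1 blocks.

Base: G=5, C=14, A=19, R=27 ⇒ G
G: C=9, A=14, R=31 ⇒ C
C: A=23, R=30 ⇒ A
A: R=34 ⇒ R
NN route Base → G → C → A → R → Base costs 98.
Optimal: Base → A → R → C → G → Base costs 97 (by enumerating all 12 distinct tours).
Excess = 98 − 97 = 1.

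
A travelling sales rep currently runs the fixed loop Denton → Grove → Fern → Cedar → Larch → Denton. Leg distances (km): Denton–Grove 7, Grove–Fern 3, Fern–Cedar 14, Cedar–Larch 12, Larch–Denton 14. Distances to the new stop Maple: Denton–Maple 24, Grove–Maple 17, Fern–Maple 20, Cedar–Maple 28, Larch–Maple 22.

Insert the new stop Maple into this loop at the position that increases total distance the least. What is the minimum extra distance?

Adding 32 km by placing Maple on the Larch–Denton leg.

Insertion cost between consecutive stops i–j is d(i,Maple) + d(Maple,j) − d(i,j):
  between Denton and Grove: 24 + 17 − 7 = 34
  between Grove and Fern: 17 + 20 − 3 = 34
  between Fern and Cedar: 20 + 28 − 14 = 34
  between Cedar and Larch: 28 + 22 − 12 = 38
  between Larch and Denton: 22 + 24 − 14 = 32
Cheapest insertion is between Larch and Denton, adding 32.
New total = 50 + 32 = 82.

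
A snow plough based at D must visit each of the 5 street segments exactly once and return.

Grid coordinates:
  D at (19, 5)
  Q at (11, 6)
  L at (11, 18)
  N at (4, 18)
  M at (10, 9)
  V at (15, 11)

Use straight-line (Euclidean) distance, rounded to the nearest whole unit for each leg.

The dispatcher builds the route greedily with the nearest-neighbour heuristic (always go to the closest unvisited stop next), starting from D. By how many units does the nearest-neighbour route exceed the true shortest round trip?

The nearest-neighbour route is 10 longer than optimal.

D: V=7, Q=8, M=10, L=15, N=20 ⇒ V
V: M=5, Q=6, L=8, N=13 ⇒ M
M: Q=3, L=9, N=11 ⇒ Q
Q: L=12, N=14 ⇒ L
L: N=7 ⇒ N
NN route D → V → M → Q → L → N → D costs 54.
Optimal: D → Q → M → N → L → V → D costs 44 (by enumerating all 60 distinct tours).
Excess = 54 − 44 = 10.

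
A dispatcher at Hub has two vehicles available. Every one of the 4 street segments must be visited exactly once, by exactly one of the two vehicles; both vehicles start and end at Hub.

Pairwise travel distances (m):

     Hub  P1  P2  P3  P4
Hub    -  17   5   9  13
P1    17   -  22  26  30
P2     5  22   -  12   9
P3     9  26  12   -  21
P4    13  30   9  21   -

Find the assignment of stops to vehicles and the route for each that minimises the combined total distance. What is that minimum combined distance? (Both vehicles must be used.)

Try each way of splitting the stops between the two vehicles (each non-empty) and, for each split, find the best tour for each vehicle:
  {P1} + {P2, P3, P4}: 34 + 43 = 77
  {P2} + {P1, P3, P4}: 10 + 77 = 87
  {P1, P2} + {P3, P4}: 44 + 43 = 87
  {P3} + {P1, P2, P4}: 18 + 61 = 79
  {P1, P3} + {P2, P4}: 52 + 27 = 79
  {P2, P3} + {P1, P4}: 26 + 60 = 86
  … (7 splits in total)
Best: vehicle 1 Hub → P1 → Hub = 34; vehicle 2 Hub → P3 → P2 → P4 → Hub = 43; combined 77.

Minimum combined distance: 77 m.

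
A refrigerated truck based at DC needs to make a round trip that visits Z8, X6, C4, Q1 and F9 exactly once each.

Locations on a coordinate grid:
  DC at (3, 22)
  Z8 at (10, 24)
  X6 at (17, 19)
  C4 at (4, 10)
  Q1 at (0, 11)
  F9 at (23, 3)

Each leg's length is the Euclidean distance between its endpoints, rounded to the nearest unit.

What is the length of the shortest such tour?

Shortest round trip = 68.

With 5 stops there are 5!/2 = 60 distinct round trips (a route and its reverse cost the same).
DC → Z8 → X6 → C4 → Q1 → F9 → DC: 7+9+16+4+24+28 = 88
DC → Z8 → X6 → C4 → F9 → Q1 → DC: 7+9+16+20+24+11 = 87
DC → Z8 → X6 → Q1 → C4 → F9 → DC: 7+9+19+4+20+28 = 87
DC → Z8 → X6 → Q1 → F9 → C4 → DC: 7+9+19+24+20+12 = 91
DC → Z8 → X6 → F9 → C4 → Q1 → DC: 7+9+17+20+4+11 = 68
DC → Z8 → X6 → F9 → Q1 → C4 → DC: 7+9+17+24+4+12 = 73
DC → Z8 → C4 → X6 → Q1 → F9 → DC: 7+15+16+19+24+28 = 109
DC → Z8 → C4 → X6 → F9 → Q1 → DC: 7+15+16+17+24+11 = 90
DC → Z8 → C4 → Q1 → X6 → F9 → DC: 7+15+4+19+17+28 = 90
DC → Z8 → C4 → Q1 → F9 → X6 → DC: 7+15+4+24+17+14 = 81
DC → Z8 → C4 → F9 → X6 → Q1 → DC: 7+15+20+17+19+11 = 89
DC → Z8 → C4 → F9 → Q1 → X6 → DC: 7+15+20+24+19+14 = 99
DC → Z8 → Q1 → X6 → C4 → F9 → DC: 7+16+19+16+20+28 = 106
DC → Z8 → Q1 → X6 → F9 → C4 → DC: 7+16+19+17+20+12 = 91
… (46 more)
The minimum is 68.
One optimal route: DC → Z8 → X6 → F9 → C4 → Q1 → DC (or its reverse).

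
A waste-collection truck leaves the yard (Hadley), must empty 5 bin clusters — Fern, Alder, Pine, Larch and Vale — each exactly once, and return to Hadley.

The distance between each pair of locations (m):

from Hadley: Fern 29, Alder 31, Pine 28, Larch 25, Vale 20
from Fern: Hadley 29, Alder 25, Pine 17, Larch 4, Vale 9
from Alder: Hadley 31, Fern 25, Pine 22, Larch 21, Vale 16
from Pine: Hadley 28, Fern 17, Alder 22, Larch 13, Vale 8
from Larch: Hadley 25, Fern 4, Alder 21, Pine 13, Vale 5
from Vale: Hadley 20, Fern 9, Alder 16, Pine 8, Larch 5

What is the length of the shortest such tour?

There are 60 distinct closed tours to check (reversals are equivalent).
Hadley→Fern→Alder→Pine→Larch→Vale→Hadley: 29+25+22+13+5+20 = 114
Hadley→Fern→Alder→Pine→Vale→Larch→Hadley: 29+25+22+8+5+25 = 114
Hadley→Fern→Alder→Larch→Pine→Vale→Hadley: 29+25+21+13+8+20 = 116
Hadley→Fern→Alder→Larch→Vale→Pine→Hadley: 29+25+21+5+8+28 = 116
Hadley→Fern→Alder→Vale→Pine→Larch→Hadley: 29+25+16+8+13+25 = 116
Hadley→Fern→Alder→Vale→Larch→Pine→Hadley: 29+25+16+5+13+28 = 116
Hadley→Fern→Pine→Alder→Larch→Vale→Hadley: 29+17+22+21+5+20 = 114
Hadley→Fern→Pine→Alder→Vale→Larch→Hadley: 29+17+22+16+5+25 = 114
Hadley→Fern→Pine→Larch→Alder→Vale→Hadley: 29+17+13+21+16+20 = 116
Hadley→Fern→Pine→Larch→Vale→Alder→Hadley: 29+17+13+5+16+31 = 111
Hadley→Fern→Pine→Vale→Alder→Larch→Hadley: 29+17+8+16+21+25 = 116
Hadley→Fern→Pine→Vale→Larch→Alder→Hadley: 29+17+8+5+21+31 = 111
Hadley→Fern→Larch→Alder→Pine→Vale→Hadley: 29+4+21+22+8+20 = 104
Hadley→Fern→Larch→Alder→Vale→Pine→Hadley: 29+4+21+16+8+28 = 106
… (46 more)
Hadley→Fern→Larch→Vale→Pine→Alder→Hadley: 29+4+5+8+22+31 = 99  ← best
The minimum is 99.
One optimal route: Hadley → Fern → Larch → Vale → Pine → Alder → Hadley (or its reverse).

Shortest round trip = 99 m.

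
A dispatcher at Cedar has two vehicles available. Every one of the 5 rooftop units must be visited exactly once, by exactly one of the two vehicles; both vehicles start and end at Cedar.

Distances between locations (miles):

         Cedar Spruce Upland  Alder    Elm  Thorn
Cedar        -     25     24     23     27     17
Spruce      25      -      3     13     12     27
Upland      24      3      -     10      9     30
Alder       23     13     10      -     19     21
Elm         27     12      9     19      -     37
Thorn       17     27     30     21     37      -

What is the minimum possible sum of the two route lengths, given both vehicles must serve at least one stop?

109 miles — the smallest possible combined total.

There are 2^4 − 1 = 15 ways to divide the 5 stops into two non-empty groups. For each, the best each vehicle can do is its own shortest tour through its group:
  {Spruce} + {Upland, Alder, Elm, Thorn}: 50 + 84 = 134
  {Upland} + {Spruce, Alder, Elm, Thorn}: 48 + 90 = 138
  {Spruce, Upland} + {Alder, Elm, Thorn}: 52 + 84 = 136
  {Alder} + {Spruce, Upland, Elm, Thorn}: 46 + 83 = 129
  {Spruce, Alder} + {Upland, Elm, Thorn}: 61 + 83 = 144
  {Upland, Alder} + {Spruce, Elm, Thorn}: 57 + 83 = 140
  … (15 splits in total)
  {Spruce, Upland, Alder, Elm} + {Thorn}: 75 + 34 = 109  ← best
Best: vehicle 1 Cedar → Alder → Spruce → Upland → Elm → Cedar = 75; vehicle 2 Cedar → Thorn → Cedar = 34; combined 109.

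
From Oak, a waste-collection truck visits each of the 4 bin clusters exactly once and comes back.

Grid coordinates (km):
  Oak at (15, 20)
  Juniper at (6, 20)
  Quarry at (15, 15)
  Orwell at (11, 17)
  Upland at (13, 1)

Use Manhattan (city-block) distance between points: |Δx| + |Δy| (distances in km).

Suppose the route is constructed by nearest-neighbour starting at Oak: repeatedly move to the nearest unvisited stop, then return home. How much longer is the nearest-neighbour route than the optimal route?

Oak: Quarry=5, Orwell=7, Juniper=9, Upland=21 ⇒ Quarry
Quarry: Orwell=6, Juniper=14, Upland=16 ⇒ Orwell
Orwell: Juniper=8, Upland=18 ⇒ Juniper
Juniper: Upland=26 ⇒ Upland
NN route Oak → Quarry → Orwell → Juniper → Upland → Oak costs 66.
Optimal: Oak → Juniper → Orwell → Upland → Quarry → Oak costs 56 (by enumerating all 12 distinct tours).
Excess = 66 − 56 = 10.

The nearest-neighbour route is 10 km longer than optimal.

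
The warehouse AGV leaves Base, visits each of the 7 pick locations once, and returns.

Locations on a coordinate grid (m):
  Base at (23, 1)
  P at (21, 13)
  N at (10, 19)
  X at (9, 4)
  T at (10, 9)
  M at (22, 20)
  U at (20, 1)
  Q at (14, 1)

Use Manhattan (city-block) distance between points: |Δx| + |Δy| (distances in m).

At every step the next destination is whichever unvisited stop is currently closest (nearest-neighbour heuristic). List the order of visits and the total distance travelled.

Nearest-neighbour total = 68 m; route Base → U → Q → X → T → N → M → P → Base.

Base → [U:3 / Q:9 / P:14 / X:17 / M:20 / T:21 / N:31] → U (3)
U → [Q:6 / P:13 / X:14 / T:18 / M:21 / N:28] → Q (6)
Q → [X:8 / T:12 / P:19 / N:22 / M:27] → X (8)
X → [T:6 / N:16 / P:21 / M:29] → T (6)
T → [N:10 / P:15 / M:23] → N (10)
N → [M:13 / P:17] → M (13)
M → [P:8] → P (8)
Return P→Base: 14.
Total = 3 + 6 + 8 + 6 + 10 + 13 + 8 + 14 = 68.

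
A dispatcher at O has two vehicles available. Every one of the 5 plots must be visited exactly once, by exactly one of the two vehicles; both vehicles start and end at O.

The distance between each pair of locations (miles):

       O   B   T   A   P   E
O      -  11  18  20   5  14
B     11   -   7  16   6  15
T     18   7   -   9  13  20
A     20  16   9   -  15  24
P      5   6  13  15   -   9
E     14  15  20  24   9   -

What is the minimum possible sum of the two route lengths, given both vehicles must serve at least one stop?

75 miles — the smallest possible combined total.

Try each way of splitting the stops between the two vehicles (each non-empty) and, for each split, find the best tour for each vehicle:
  {B} + {T, A, P, E}: 22 + 63 = 85
  {T} + {B, A, P, E}: 36 + 65 = 101
  {B, T} + {A, P, E}: 36 + 58 = 94
  {A} + {B, T, P, E}: 40 + 52 = 92
  {B, A} + {T, P, E}: 47 + 52 = 99
  {T, A} + {B, P, E}: 47 + 40 = 87
  … (15 splits in total)
  {B, T, A} + {P, E}: 47 + 28 = 75  ← best
Best: vehicle 1 O → B → T → A → O = 47; vehicle 2 O → P → E → O = 28; combined 75.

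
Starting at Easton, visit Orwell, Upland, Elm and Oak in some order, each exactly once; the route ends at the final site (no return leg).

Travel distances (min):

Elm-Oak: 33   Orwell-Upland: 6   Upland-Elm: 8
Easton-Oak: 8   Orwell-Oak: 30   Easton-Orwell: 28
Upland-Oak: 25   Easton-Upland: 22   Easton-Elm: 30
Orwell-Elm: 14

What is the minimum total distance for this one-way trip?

Minimum one-way distance = 52 min.

There are 4! = 24 possible orderings.
Easton → Orwell → Upland → Elm → Oak: 28+6+8+33 = 75
Easton → Orwell → Upland → Oak → Elm: 28+6+25+33 = 92
Easton → Orwell → Elm → Upland → Oak: 28+14+8+25 = 75
Easton → Orwell → Elm → Oak → Upland: 28+14+33+25 = 100
Easton → Orwell → Oak → Upland → Elm: 28+30+25+8 = 91
Easton → Orwell → Oak → Elm → Upland: 28+30+33+8 = 99
Easton → Upland → Orwell → Elm → Oak: 22+6+14+33 = 75
Easton → Upland → Orwell → Oak → Elm: 22+6+30+33 = 91
Easton → Upland → Elm → Orwell → Oak: 22+8+14+30 = 74
Easton → Upland → Elm → Oak → Orwell: 22+8+33+30 = 93
Easton → Upland → Oak → Orwell → Elm: 22+25+30+14 = 91
Easton → Upland → Oak → Elm → Orwell: 22+25+33+14 = 94
Easton → Elm → Orwell → Upland → Oak: 30+14+6+25 = 75
Easton → Elm → Orwell → Oak → Upland: 30+14+30+25 = 99
… (10 more)
Easton → Oak → Orwell → Upland → Elm: 8+30+6+8 = 52  ← best
The minimum is 52.
One shortest path: Easton → Oak → Orwell → Upland → Elm.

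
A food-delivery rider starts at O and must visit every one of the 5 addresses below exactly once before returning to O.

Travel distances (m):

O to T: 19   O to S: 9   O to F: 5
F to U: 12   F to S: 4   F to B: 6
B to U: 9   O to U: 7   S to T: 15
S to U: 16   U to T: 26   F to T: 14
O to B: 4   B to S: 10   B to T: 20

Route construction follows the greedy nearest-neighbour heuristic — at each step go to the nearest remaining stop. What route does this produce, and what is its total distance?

Total distance 62 m via the nearest-neighbour route O → B → F → S → T → U → O.

At O the remaining stops are B 4, F 5, U 7, S 9, T 19; go to B.
At B the remaining stops are F 6, U 9, S 10, T 20; go to F.
At F the remaining stops are S 4, U 12, T 14; go to S.
At S the remaining stops are T 15, U 16; go to T.
At T the remaining stops are U 26; go to U.
Return U→O: 7.
Total = 4 + 6 + 4 + 15 + 26 + 7 = 62.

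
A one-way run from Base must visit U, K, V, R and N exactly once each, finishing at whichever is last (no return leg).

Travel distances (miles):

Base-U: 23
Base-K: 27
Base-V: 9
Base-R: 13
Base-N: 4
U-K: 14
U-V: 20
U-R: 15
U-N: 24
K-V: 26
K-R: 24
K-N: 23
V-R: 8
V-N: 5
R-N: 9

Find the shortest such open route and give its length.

There are 5! = 120 possible orderings.
Base - U - K - V - R - N: 23+14+26+8+9 = 80
Base - U - K - V - N - R: 23+14+26+5+9 = 77
Base - U - K - R - V - N: 23+14+24+8+5 = 74
Base - U - K - R - N - V: 23+14+24+9+5 = 75
Base - U - K - N - V - R: 23+14+23+5+8 = 73
Base - U - K - N - R - V: 23+14+23+9+8 = 77
Base - U - V - K - R - N: 23+20+26+24+9 = 102
Base - U - V - K - N - R: 23+20+26+23+9 = 101
Base - U - V - R - K - N: 23+20+8+24+23 = 98
Base - U - V - R - N - K: 23+20+8+9+23 = 83
Base - U - V - N - K - R: 23+20+5+23+24 = 95
Base - U - V - N - R - K: 23+20+5+9+24 = 81
Base - U - R - K - V - N: 23+15+24+26+5 = 93
Base - U - R - K - N - V: 23+15+24+23+5 = 90
… (106 more)
Base - N - V - R - U - K: 4+5+8+15+14 = 46  ← best
The minimum is 46.
One shortest path: Base → N → V → R → U → K.

46 miles — the minimum one-way total.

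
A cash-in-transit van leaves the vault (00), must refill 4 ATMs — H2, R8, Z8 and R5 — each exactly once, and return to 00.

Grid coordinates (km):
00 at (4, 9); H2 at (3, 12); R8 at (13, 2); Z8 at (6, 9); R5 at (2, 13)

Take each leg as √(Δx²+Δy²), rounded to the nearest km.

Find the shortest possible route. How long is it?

00 - H2 - R8 - Z8 - R5 - 00: 3+14+10+6+4 = 37
00 - H2 - R8 - R5 - Z8 - 00: 3+14+16+6+2 = 41
00 - H2 - Z8 - R8 - R5 - 00: 3+4+10+16+4 = 37
00 - H2 - Z8 - R5 - R8 - 00: 3+4+6+16+11 = 40
00 - H2 - R5 - R8 - Z8 - 00: 3+1+16+10+2 = 32
00 - H2 - R5 - Z8 - R8 - 00: 3+1+6+10+11 = 31
00 - R8 - H2 - Z8 - R5 - 00: 11+14+4+6+4 = 39
00 - R8 - H2 - R5 - Z8 - 00: 11+14+1+6+2 = 34
00 - R8 - Z8 - H2 - R5 - 00: 11+10+4+1+4 = 30
00 - R8 - R5 - H2 - Z8 - 00: 11+16+1+4+2 = 34
00 - Z8 - H2 - R8 - R5 - 00: 2+4+14+16+4 = 40
00 - Z8 - R8 - H2 - R5 - 00: 2+10+14+1+4 = 31
The minimum is 30.
One optimal route: 00 → R8 → Z8 → H2 → R5 → 00 (or its reverse).

30 km — the shortest possible round trip.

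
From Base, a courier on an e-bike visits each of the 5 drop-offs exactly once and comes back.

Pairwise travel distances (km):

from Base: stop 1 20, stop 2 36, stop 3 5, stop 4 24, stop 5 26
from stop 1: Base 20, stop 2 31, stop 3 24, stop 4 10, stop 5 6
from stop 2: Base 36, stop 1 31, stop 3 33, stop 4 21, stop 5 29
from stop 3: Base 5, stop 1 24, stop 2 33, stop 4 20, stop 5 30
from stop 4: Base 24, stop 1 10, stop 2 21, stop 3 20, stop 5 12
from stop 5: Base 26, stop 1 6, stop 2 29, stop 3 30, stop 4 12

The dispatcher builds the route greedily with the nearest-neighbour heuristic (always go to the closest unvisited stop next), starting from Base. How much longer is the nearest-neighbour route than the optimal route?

The nearest-neighbour route is 9 km longer than optimal.

Base: stop 3=5, stop 1=20, stop 4=24, stop 5=26, stop 2=36 ⇒ stop 3
stop 3: stop 4=20, stop 1=24, stop 5=30, stop 2=33 ⇒ stop 4
stop 4: stop 1=10, stop 5=12, stop 2=21 ⇒ stop 1
stop 1: stop 5=6, stop 2=31 ⇒ stop 5
stop 5: stop 2=29 ⇒ stop 2
NN route Base → stop 3 → stop 4 → stop 1 → stop 5 → stop 2 → Base costs 106.
Optimal: Base → stop 1 → stop 5 → stop 4 → stop 2 → stop 3 → Base costs 97 (by enumerating all 60 distinct tours).
Excess = 106 − 97 = 9.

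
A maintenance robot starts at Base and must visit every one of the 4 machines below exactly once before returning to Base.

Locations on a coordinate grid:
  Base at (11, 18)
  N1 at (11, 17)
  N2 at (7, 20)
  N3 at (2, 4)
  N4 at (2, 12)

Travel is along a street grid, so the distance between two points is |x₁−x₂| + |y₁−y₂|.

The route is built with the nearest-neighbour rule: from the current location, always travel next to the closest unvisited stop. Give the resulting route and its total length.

Base → [N1:1 / N2:6 / N4:15 / N3:23] → N1 (1)
N1 → [N2:7 / N4:14 / N3:22] → N2 (7)
N2 → [N4:13 / N3:21] → N4 (13)
N4 → [N3:8] → N3 (8)
Return N3→Base: 23.
Total = 1 + 7 + 13 + 8 + 23 = 52.

Nearest-neighbour total = 52; route Base → N1 → N2 → N4 → N3 → Base.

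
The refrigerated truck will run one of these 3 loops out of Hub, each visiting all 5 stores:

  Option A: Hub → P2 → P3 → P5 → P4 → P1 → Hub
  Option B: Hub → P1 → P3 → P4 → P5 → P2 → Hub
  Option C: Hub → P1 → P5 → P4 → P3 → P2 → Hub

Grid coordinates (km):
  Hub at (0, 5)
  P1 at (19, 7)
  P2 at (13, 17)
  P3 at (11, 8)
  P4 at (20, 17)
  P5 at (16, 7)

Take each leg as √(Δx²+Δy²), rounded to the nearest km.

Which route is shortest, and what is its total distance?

Option A: 18 + 9 + 5 + 11 + 10 + 19 = 72
Option B: 19 + 8 + 13 + 11 + 10 + 18 = 79
Option C: 19 + 3 + 11 + 13 + 9 + 18 = 73

Shortest is Option A, total 72 km.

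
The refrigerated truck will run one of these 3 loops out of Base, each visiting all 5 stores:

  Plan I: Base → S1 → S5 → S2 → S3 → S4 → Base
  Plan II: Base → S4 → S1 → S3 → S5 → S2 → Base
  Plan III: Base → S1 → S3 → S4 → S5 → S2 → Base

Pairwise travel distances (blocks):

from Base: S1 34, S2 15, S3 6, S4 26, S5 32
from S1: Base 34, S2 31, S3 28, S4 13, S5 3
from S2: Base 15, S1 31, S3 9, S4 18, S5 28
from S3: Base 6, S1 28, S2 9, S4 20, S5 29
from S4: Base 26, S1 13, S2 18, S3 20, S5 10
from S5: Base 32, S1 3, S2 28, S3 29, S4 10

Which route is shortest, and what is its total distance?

Plan I: 34 + 3 + 28 + 9 + 20 + 26 = 120
Plan II: 26 + 13 + 28 + 29 + 28 + 15 = 139
Plan III: 34 + 28 + 20 + 10 + 28 + 15 = 135

Shortest is Plan I, total 120 blocks.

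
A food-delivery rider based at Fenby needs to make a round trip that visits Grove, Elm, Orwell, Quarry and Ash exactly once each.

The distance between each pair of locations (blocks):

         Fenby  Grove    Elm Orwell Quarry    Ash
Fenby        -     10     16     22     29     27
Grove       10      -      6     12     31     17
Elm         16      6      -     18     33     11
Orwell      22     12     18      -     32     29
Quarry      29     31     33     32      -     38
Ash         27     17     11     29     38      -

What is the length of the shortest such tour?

117 blocks — the shortest possible round trip.

Fenby→Grove→Elm→Orwell→Quarry→Ash→Fenby: 10+6+18+32+38+27 = 131
Fenby→Grove→Elm→Orwell→Ash→Quarry→Fenby: 10+6+18+29+38+29 = 130
Fenby→Grove→Elm→Quarry→Orwell→Ash→Fenby: 10+6+33+32+29+27 = 137
Fenby→Grove→Elm→Quarry→Ash→Orwell→Fenby: 10+6+33+38+29+22 = 138
Fenby→Grove→Elm→Ash→Orwell→Quarry→Fenby: 10+6+11+29+32+29 = 117
Fenby→Grove→Elm→Ash→Quarry→Orwell→Fenby: 10+6+11+38+32+22 = 119
Fenby→Grove→Orwell→Elm→Quarry→Ash→Fenby: 10+12+18+33+38+27 = 138
Fenby→Grove→Orwell→Elm→Ash→Quarry→Fenby: 10+12+18+11+38+29 = 118
Fenby→Grove→Orwell→Quarry→Elm→Ash→Fenby: 10+12+32+33+11+27 = 125
Fenby→Grove→Orwell→Quarry→Ash→Elm→Fenby: 10+12+32+38+11+16 = 119
Fenby→Grove→Orwell→Ash→Elm→Quarry→Fenby: 10+12+29+11+33+29 = 124
Fenby→Grove→Orwell→Ash→Quarry→Elm→Fenby: 10+12+29+38+33+16 = 138
Fenby→Grove→Quarry→Elm→Orwell→Ash→Fenby: 10+31+33+18+29+27 = 148
Fenby→Grove→Quarry→Elm→Ash→Orwell→Fenby: 10+31+33+11+29+22 = 136
… (46 more)
The minimum is 117.
One optimal route: Fenby → Grove → Elm → Ash → Orwell → Quarry → Fenby (or its reverse).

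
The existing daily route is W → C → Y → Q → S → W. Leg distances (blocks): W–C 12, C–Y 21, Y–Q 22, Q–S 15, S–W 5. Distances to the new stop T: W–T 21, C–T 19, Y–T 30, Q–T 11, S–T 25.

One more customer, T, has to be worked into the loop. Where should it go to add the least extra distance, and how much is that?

Insertion cost between consecutive stops i–j is d(i,T) + d(T,j) − d(i,j):
  between W and C: 21 + 19 − 12 = 28
  between C and Y: 19 + 30 − 21 = 28
  between Y and Q: 30 + 11 − 22 = 19
  between Q and S: 11 + 25 − 15 = 21
  between S and W: 25 + 21 − 5 = 41
Cheapest insertion is between Y and Q, adding 19.
New total = 75 + 19 = 94.

Minimum extra distance: 19 blocks, inserting T between Y and Q.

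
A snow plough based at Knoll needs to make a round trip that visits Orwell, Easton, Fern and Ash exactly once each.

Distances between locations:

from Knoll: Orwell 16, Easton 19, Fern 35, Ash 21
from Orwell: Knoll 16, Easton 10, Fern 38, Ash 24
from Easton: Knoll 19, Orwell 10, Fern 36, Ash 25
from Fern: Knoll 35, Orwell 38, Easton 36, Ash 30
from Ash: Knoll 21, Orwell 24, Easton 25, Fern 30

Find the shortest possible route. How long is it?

113 — the shortest possible round trip.

Knoll→Orwell→Easton→Fern→Ash→Knoll: 16+10+36+30+21 = 113
Knoll→Orwell→Easton→Ash→Fern→Knoll: 16+10+25+30+35 = 116
Knoll→Orwell→Fern→Easton→Ash→Knoll: 16+38+36+25+21 = 136
Knoll→Orwell→Fern→Ash→Easton→Knoll: 16+38+30+25+19 = 128
Knoll→Orwell→Ash→Easton→Fern→Knoll: 16+24+25+36+35 = 136
Knoll→Orwell→Ash→Fern→Easton→Knoll: 16+24+30+36+19 = 125
Knoll→Easton→Orwell→Fern→Ash→Knoll: 19+10+38+30+21 = 118
Knoll→Easton→Orwell→Ash→Fern→Knoll: 19+10+24+30+35 = 118
Knoll→Easton→Fern→Orwell→Ash→Knoll: 19+36+38+24+21 = 138
Knoll→Easton→Ash→Orwell→Fern→Knoll: 19+25+24+38+35 = 141
Knoll→Fern→Orwell→Easton→Ash→Knoll: 35+38+10+25+21 = 129
Knoll→Fern→Easton→Orwell→Ash→Knoll: 35+36+10+24+21 = 126
The minimum is 113.
One optimal route: Knoll → Orwell → Easton → Fern → Ash → Knoll (or its reverse).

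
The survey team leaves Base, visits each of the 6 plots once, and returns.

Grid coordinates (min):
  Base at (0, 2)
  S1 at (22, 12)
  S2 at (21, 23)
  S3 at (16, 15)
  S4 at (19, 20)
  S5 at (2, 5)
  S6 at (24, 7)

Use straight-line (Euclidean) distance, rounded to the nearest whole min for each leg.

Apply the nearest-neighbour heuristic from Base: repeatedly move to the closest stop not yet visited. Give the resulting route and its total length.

Base → [S5:4 / S3:21 / S1:24 / S6:25 / S4:26 / S2:30] → S5 (4)
S5 → [S3:17 / S1:21 / S6:22 / S4:23 / S2:26] → S3 (17)
S3 → [S4:6 / S1:7 / S2:9 / S6:11] → S4 (6)
S4 → [S2:4 / S1:9 / S6:14] → S2 (4)
S2 → [S1:11 / S6:16] → S1 (11)
S1 → [S6:5] → S6 (5)
Return S6→Base: 25.
Total = 4 + 17 + 6 + 4 + 11 + 5 + 25 = 72.

Nearest-neighbour total = 72 min; route Base → S5 → S3 → S4 → S2 → S1 → S6 → Base.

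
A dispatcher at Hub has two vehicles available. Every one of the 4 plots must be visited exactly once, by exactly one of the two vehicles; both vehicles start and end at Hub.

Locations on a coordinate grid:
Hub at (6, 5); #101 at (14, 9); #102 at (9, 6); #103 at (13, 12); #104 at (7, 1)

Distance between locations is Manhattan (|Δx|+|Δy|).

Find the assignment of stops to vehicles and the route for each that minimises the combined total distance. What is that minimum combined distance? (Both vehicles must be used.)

Minimum combined distance: 40.

Check every non-empty split of the stops between the two vehicles; for each half take its own optimal tour:
  {#101} + {#102, #103, #104}: 24 + 36 = 60
  {#102} + {#101, #103, #104}: 8 + 38 = 46
  {#101, #102} + {#103, #104}: 24 + 36 = 60
  {#103} + {#101, #102, #104}: 28 + 32 = 60
  {#101, #103} + {#102, #104}: 30 + 16 = 46
  {#102, #103} + {#101, #104}: 28 + 32 = 60
  … (7 splits in total)
  {#101, #102, #103} + {#104}: 30 + 10 = 40  ← best
Best: vehicle 1 Hub → #101 → #103 → #102 → Hub = 30; vehicle 2 Hub → #104 → Hub = 10; combined 40.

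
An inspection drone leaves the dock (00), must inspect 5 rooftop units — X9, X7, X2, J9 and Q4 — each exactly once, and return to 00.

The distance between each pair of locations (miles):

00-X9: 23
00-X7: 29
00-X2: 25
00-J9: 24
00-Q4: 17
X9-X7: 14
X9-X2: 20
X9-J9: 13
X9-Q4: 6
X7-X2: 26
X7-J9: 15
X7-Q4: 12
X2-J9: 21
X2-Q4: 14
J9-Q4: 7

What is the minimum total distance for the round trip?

With 5 stops there are 5!/2 = 60 distinct round trips (a route and its reverse cost the same).
00 - X9 - X7 - X2 - J9 - Q4 - 00: 23+14+26+21+7+17 = 108
00 - X9 - X7 - X2 - Q4 - J9 - 00: 23+14+26+14+7+24 = 108
00 - X9 - X7 - J9 - X2 - Q4 - 00: 23+14+15+21+14+17 = 104
00 - X9 - X7 - J9 - Q4 - X2 - 00: 23+14+15+7+14+25 = 98
00 - X9 - X7 - Q4 - X2 - J9 - 00: 23+14+12+14+21+24 = 108
00 - X9 - X7 - Q4 - J9 - X2 - 00: 23+14+12+7+21+25 = 102
00 - X9 - X2 - X7 - J9 - Q4 - 00: 23+20+26+15+7+17 = 108
00 - X9 - X2 - X7 - Q4 - J9 - 00: 23+20+26+12+7+24 = 112
00 - X9 - X2 - J9 - X7 - Q4 - 00: 23+20+21+15+12+17 = 108
00 - X9 - X2 - J9 - Q4 - X7 - 00: 23+20+21+7+12+29 = 112
00 - X9 - X2 - Q4 - X7 - J9 - 00: 23+20+14+12+15+24 = 108
00 - X9 - X2 - Q4 - J9 - X7 - 00: 23+20+14+7+15+29 = 108
00 - X9 - J9 - X7 - X2 - Q4 - 00: 23+13+15+26+14+17 = 108
00 - X9 - J9 - X7 - Q4 - X2 - 00: 23+13+15+12+14+25 = 102
… (46 more)
The minimum is 98.
One optimal route: 00 → X9 → X7 → J9 → Q4 → X2 → 00 (or its reverse).

Shortest round trip = 98 miles.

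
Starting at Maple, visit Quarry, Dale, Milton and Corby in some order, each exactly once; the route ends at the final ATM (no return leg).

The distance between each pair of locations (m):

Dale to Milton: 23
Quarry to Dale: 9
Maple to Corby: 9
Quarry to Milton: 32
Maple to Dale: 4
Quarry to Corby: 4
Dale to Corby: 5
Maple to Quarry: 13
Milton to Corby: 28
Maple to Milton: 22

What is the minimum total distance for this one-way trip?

45 m — the minimum one-way total.

There are 4! = 24 possible orderings.
Maple→Quarry→Dale→Milton→Corby: 13+9+23+28 = 73
Maple→Quarry→Dale→Corby→Milton: 13+9+5+28 = 55
Maple→Quarry→Milton→Dale→Corby: 13+32+23+5 = 73
Maple→Quarry→Milton→Corby→Dale: 13+32+28+5 = 78
Maple→Quarry→Corby→Dale→Milton: 13+4+5+23 = 45
Maple→Quarry→Corby→Milton→Dale: 13+4+28+23 = 68
Maple→Dale→Quarry→Milton→Corby: 4+9+32+28 = 73
Maple→Dale→Quarry→Corby→Milton: 4+9+4+28 = 45
Maple→Dale→Milton→Quarry→Corby: 4+23+32+4 = 63
Maple→Dale→Milton→Corby→Quarry: 4+23+28+4 = 59
Maple→Dale→Corby→Quarry→Milton: 4+5+4+32 = 45
Maple→Dale→Corby→Milton→Quarry: 4+5+28+32 = 69
Maple→Milton→Quarry→Dale→Corby: 22+32+9+5 = 68
Maple→Milton→Quarry→Corby→Dale: 22+32+4+5 = 63
… (10 more)
The minimum is 45.
One shortest path: Maple → Quarry → Corby → Dale → Milton.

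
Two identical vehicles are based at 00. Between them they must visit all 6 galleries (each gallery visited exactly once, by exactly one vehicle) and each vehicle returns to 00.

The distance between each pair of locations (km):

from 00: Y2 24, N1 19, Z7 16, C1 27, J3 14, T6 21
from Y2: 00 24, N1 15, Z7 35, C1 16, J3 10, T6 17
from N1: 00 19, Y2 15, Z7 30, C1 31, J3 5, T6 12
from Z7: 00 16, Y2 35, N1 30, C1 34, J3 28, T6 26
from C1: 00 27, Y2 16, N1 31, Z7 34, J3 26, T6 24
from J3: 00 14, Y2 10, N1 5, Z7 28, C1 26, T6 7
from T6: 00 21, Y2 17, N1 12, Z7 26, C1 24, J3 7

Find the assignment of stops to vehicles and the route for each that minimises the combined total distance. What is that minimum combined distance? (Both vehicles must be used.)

123 km — the smallest possible combined total.

Try each way of splitting the stops between the two vehicles (each non-empty) and, for each split, find the best tour for each vehicle:
  {Y2} + {N1, Z7, C1, J3, T6}: 48 + 105 = 153
  {N1} + {Y2, Z7, C1, J3, T6}: 38 + 102 = 140
  {Y2, N1} + {Z7, C1, J3, T6}: 58 + 95 = 153
  {Z7} + {Y2, N1, C1, J3, T6}: 32 + 91 = 123
  {Y2, Z7} + {N1, C1, J3, T6}: 75 + 82 = 157
  {N1, Z7} + {Y2, C1, J3, T6}: 65 + 81 = 146
  … (31 splits in total)
Best: vehicle 1 00 → Z7 → 00 = 32; vehicle 2 00 → N1 → J3 → T6 → Y2 → C1 → 00 = 91; combined 123.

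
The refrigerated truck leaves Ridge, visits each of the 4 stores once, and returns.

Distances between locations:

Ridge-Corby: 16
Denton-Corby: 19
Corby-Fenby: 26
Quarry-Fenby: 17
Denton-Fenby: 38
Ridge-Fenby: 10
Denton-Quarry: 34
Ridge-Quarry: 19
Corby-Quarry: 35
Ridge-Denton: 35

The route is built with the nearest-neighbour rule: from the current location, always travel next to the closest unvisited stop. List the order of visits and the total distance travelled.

At Ridge the remaining stops are Fenby 10, Corby 16, Quarry 19, Denton 35; go to Fenby.
At Fenby the remaining stops are Quarry 17, Corby 26, Denton 38; go to Quarry.
At Quarry the remaining stops are Denton 34, Corby 35; go to Denton.
At Denton the remaining stops are Corby 19; go to Corby.
Return Corby→Ridge: 16.
Total = 10 + 17 + 34 + 19 + 16 = 96.

96 along Ridge → Fenby → Quarry → Denton → Corby → Ridge.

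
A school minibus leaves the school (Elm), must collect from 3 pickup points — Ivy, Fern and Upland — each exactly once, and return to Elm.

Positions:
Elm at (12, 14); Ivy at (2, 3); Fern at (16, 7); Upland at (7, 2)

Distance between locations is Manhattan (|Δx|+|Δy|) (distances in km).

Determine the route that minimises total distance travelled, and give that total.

52 km — the shortest possible round trip.

There are 3 distinct closed tours to check (reversals are equivalent).
Elm-Ivy-Fern-Upland-Elm: 21+18+14+17 = 70
Elm-Ivy-Upland-Fern-Elm: 21+6+14+11 = 52
Elm-Fern-Ivy-Upland-Elm: 11+18+6+17 = 52
The minimum is 52.
One optimal route: Elm → Ivy → Upland → Fern → Elm (or its reverse).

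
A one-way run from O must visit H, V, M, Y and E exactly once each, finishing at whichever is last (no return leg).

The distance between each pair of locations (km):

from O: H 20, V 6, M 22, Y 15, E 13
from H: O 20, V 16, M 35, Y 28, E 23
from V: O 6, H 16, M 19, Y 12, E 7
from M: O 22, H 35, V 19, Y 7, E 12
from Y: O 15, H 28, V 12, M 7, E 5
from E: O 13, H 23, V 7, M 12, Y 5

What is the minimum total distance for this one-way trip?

There are 5! = 120 possible orderings.
O - H - V - M - Y - E: 20+16+19+7+5 = 67
O - H - V - M - E - Y: 20+16+19+12+5 = 72
O - H - V - Y - M - E: 20+16+12+7+12 = 67
O - H - V - Y - E - M: 20+16+12+5+12 = 65
O - H - V - E - M - Y: 20+16+7+12+7 = 62
O - H - V - E - Y - M: 20+16+7+5+7 = 55
O - H - M - V - Y - E: 20+35+19+12+5 = 91
O - H - M - V - E - Y: 20+35+19+7+5 = 86
O - H - M - Y - V - E: 20+35+7+12+7 = 81
O - H - M - Y - E - V: 20+35+7+5+7 = 74
O - H - M - E - V - Y: 20+35+12+7+12 = 86
O - H - M - E - Y - V: 20+35+12+5+12 = 84
O - H - Y - V - M - E: 20+28+12+19+12 = 91
O - H - Y - V - E - M: 20+28+12+7+12 = 79
… (106 more)
The minimum is 55.
One shortest path: O → H → V → E → Y → M.

55 km — the minimum one-way total.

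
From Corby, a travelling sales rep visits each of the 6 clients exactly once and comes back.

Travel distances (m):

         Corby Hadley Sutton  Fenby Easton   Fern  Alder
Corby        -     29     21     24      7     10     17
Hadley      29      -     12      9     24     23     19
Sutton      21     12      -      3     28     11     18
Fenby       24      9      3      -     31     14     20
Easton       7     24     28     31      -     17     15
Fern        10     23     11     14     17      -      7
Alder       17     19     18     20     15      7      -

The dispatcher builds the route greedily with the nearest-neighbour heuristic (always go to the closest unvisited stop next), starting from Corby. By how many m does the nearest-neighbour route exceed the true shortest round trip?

From Corby: Easton=7, Fern=10, Alder=17, Sutton=21, Fenby=24, Hadley=29 → choose Easton (7).
From Easton: Alder=15, Fern=17, Hadley=24, Sutton=28, Fenby=31 → choose Alder (15).
From Alder: Fern=7, Sutton=18, Hadley=19, Fenby=20 → choose Fern (7).
From Fern: Sutton=11, Fenby=14, Hadley=23 → choose Sutton (11).
From Sutton: Fenby=3, Hadley=12 → choose Fenby (3).
From Fenby: Hadley=9 → choose Hadley (9).
NN route Corby → Easton → Alder → Fern → Sutton → Fenby → Hadley → Corby costs 81.
Optimal: Corby → Easton → Alder → Hadley → Fenby → Sutton → Fern → Corby costs 74 (by enumerating all 360 distinct tours).
Excess = 81 − 74 = 7.

The nearest-neighbour route is 7 m longer than optimal.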